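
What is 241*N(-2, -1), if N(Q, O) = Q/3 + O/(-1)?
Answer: 241/3 ≈ 80.333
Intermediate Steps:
N(Q, O) = -O + Q/3 (N(Q, O) = Q*(1/3) + O*(-1) = Q/3 - O = -O + Q/3)
241*N(-2, -1) = 241*(-1*(-1) + (1/3)*(-2)) = 241*(1 - 2/3) = 241*(1/3) = 241/3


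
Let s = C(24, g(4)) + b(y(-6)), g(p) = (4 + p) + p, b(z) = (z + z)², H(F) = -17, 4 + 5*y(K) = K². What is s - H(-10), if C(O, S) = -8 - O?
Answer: 3721/25 ≈ 148.84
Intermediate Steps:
y(K) = -⅘ + K²/5
b(z) = 4*z² (b(z) = (2*z)² = 4*z²)
g(p) = 4 + 2*p
s = 3296/25 (s = (-8 - 1*24) + 4*(-⅘ + (⅕)*(-6)²)² = (-8 - 24) + 4*(-⅘ + (⅕)*36)² = -32 + 4*(-⅘ + 36/5)² = -32 + 4*(32/5)² = -32 + 4*(1024/25) = -32 + 4096/25 = 3296/25 ≈ 131.84)
s - H(-10) = 3296/25 - 1*(-17) = 3296/25 + 17 = 3721/25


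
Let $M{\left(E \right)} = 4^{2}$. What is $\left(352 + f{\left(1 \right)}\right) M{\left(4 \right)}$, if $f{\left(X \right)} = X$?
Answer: $5648$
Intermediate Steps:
$M{\left(E \right)} = 16$
$\left(352 + f{\left(1 \right)}\right) M{\left(4 \right)} = \left(352 + 1\right) 16 = 353 \cdot 16 = 5648$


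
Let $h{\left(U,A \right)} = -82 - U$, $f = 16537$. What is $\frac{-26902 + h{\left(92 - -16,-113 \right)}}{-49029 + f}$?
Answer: $\frac{6773}{8123} \approx 0.83381$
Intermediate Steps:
$\frac{-26902 + h{\left(92 - -16,-113 \right)}}{-49029 + f} = \frac{-26902 - \left(174 + 16\right)}{-49029 + 16537} = \frac{-26902 - 190}{-32492} = \left(-26902 - 190\right) \left(- \frac{1}{32492}\right) = \left(-27092\right) \left(- \frac{1}{32492}\right) = \frac{6773}{8123}$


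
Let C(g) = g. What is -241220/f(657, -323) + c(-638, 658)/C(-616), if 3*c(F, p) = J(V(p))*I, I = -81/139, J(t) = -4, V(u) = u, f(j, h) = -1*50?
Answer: 516355397/107030 ≈ 4824.4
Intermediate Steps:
f(j, h) = -50
I = -81/139 (I = -81*1/139 = -81/139 ≈ -0.58273)
c(F, p) = 108/139 (c(F, p) = (-4*(-81/139))/3 = (1/3)*(324/139) = 108/139)
-241220/f(657, -323) + c(-638, 658)/C(-616) = -241220/(-50) + (108/139)/(-616) = -241220*(-1/50) + (108/139)*(-1/616) = 24122/5 - 27/21406 = 516355397/107030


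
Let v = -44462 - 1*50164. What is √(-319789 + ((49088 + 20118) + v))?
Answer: I*√345209 ≈ 587.54*I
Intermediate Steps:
v = -94626 (v = -44462 - 50164 = -94626)
√(-319789 + ((49088 + 20118) + v)) = √(-319789 + ((49088 + 20118) - 94626)) = √(-319789 + (69206 - 94626)) = √(-319789 - 25420) = √(-345209) = I*√345209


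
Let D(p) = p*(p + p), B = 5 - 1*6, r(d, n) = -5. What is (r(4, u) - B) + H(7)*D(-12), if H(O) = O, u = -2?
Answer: 2012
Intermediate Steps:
B = -1 (B = 5 - 6 = -1)
D(p) = 2*p**2 (D(p) = p*(2*p) = 2*p**2)
(r(4, u) - B) + H(7)*D(-12) = (-5 - 1*(-1)) + 7*(2*(-12)**2) = (-5 + 1) + 7*(2*144) = -4 + 7*288 = -4 + 2016 = 2012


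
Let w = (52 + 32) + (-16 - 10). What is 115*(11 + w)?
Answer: 7935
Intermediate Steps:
w = 58 (w = 84 - 26 = 58)
115*(11 + w) = 115*(11 + 58) = 115*69 = 7935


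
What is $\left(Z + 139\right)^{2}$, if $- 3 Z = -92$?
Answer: $\frac{259081}{9} \approx 28787.0$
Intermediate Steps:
$Z = \frac{92}{3}$ ($Z = \left(- \frac{1}{3}\right) \left(-92\right) = \frac{92}{3} \approx 30.667$)
$\left(Z + 139\right)^{2} = \left(\frac{92}{3} + 139\right)^{2} = \left(\frac{509}{3}\right)^{2} = \frac{259081}{9}$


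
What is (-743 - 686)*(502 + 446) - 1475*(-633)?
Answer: -421017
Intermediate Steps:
(-743 - 686)*(502 + 446) - 1475*(-633) = -1429*948 + 933675 = -1354692 + 933675 = -421017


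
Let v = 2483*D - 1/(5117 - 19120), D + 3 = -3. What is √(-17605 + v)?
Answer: 2*I*√1593329632631/14003 ≈ 180.29*I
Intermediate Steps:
D = -6 (D = -3 - 3 = -6)
v = -208616693/14003 (v = 2483*(-6) - 1/(5117 - 19120) = -14898 - 1/(-14003) = -14898 - 1*(-1/14003) = -14898 + 1/14003 = -208616693/14003 ≈ -14898.)
√(-17605 + v) = √(-17605 - 208616693/14003) = √(-455139508/14003) = 2*I*√1593329632631/14003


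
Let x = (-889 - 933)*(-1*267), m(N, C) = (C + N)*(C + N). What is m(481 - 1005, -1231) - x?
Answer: 2593551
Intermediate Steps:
m(N, C) = (C + N)²
x = 486474 (x = -1822*(-267) = 486474)
m(481 - 1005, -1231) - x = (-1231 + (481 - 1005))² - 1*486474 = (-1231 - 524)² - 486474 = (-1755)² - 486474 = 3080025 - 486474 = 2593551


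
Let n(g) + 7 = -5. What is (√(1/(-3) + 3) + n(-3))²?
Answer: 440/3 - 16*√6 ≈ 107.47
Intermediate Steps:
n(g) = -12 (n(g) = -7 - 5 = -12)
(√(1/(-3) + 3) + n(-3))² = (√(1/(-3) + 3) - 12)² = (√(-⅓ + 3) - 12)² = (√(8/3) - 12)² = (2*√6/3 - 12)² = (-12 + 2*√6/3)²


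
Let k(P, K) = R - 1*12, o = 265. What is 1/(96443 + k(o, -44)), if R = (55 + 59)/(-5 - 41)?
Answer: 23/2217856 ≈ 1.0370e-5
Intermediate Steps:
R = -57/23 (R = 114/(-46) = 114*(-1/46) = -57/23 ≈ -2.4783)
k(P, K) = -333/23 (k(P, K) = -57/23 - 1*12 = -57/23 - 12 = -333/23)
1/(96443 + k(o, -44)) = 1/(96443 - 333/23) = 1/(2217856/23) = 23/2217856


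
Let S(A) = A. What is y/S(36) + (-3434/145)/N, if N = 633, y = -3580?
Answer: -27392827/275355 ≈ -99.482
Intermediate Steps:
y/S(36) + (-3434/145)/N = -3580/36 - 3434/145/633 = -3580*1/36 - 3434*1/145*(1/633) = -895/9 - 3434/145*1/633 = -895/9 - 3434/91785 = -27392827/275355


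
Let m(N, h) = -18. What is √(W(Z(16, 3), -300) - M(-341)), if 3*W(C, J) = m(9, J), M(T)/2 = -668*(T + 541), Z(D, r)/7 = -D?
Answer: √267194 ≈ 516.91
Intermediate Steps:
Z(D, r) = -7*D (Z(D, r) = 7*(-D) = -7*D)
M(T) = -722776 - 1336*T (M(T) = 2*(-668*(T + 541)) = 2*(-668*(541 + T)) = 2*(-361388 - 668*T) = -722776 - 1336*T)
W(C, J) = -6 (W(C, J) = (⅓)*(-18) = -6)
√(W(Z(16, 3), -300) - M(-341)) = √(-6 - (-722776 - 1336*(-341))) = √(-6 - (-722776 + 455576)) = √(-6 - 1*(-267200)) = √(-6 + 267200) = √267194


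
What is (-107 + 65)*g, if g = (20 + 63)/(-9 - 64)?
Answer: 3486/73 ≈ 47.753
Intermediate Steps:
g = -83/73 (g = 83/(-73) = 83*(-1/73) = -83/73 ≈ -1.1370)
(-107 + 65)*g = (-107 + 65)*(-83/73) = -42*(-83/73) = 3486/73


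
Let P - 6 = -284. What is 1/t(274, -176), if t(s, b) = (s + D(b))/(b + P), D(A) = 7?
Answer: -454/281 ≈ -1.6157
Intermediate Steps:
P = -278 (P = 6 - 284 = -278)
t(s, b) = (7 + s)/(-278 + b) (t(s, b) = (s + 7)/(b - 278) = (7 + s)/(-278 + b))
1/t(274, -176) = 1/((7 + 274)/(-278 - 176)) = 1/(281/(-454)) = 1/(-1/454*281) = 1/(-281/454) = -454/281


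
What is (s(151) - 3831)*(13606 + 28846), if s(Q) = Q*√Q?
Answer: -162633612 + 6410252*√151 ≈ -8.3863e+7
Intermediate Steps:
s(Q) = Q^(3/2)
(s(151) - 3831)*(13606 + 28846) = (151^(3/2) - 3831)*(13606 + 28846) = (151*√151 - 3831)*42452 = (-3831 + 151*√151)*42452 = -162633612 + 6410252*√151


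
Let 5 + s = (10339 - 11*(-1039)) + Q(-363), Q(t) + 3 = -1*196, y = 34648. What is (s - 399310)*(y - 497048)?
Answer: 174669750400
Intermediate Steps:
Q(t) = -199 (Q(t) = -3 - 1*196 = -3 - 196 = -199)
s = 21564 (s = -5 + ((10339 - 11*(-1039)) - 199) = -5 + ((10339 + 11429) - 199) = -5 + (21768 - 199) = -5 + 21569 = 21564)
(s - 399310)*(y - 497048) = (21564 - 399310)*(34648 - 497048) = -377746*(-462400) = 174669750400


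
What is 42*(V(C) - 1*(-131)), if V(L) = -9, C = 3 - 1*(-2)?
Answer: 5124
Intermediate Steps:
C = 5 (C = 3 + 2 = 5)
42*(V(C) - 1*(-131)) = 42*(-9 - 1*(-131)) = 42*(-9 + 131) = 42*122 = 5124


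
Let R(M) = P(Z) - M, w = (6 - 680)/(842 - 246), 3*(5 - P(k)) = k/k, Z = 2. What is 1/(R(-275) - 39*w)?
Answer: 894/289451 ≈ 0.0030886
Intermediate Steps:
P(k) = 14/3 (P(k) = 5 - k/(3*k) = 5 - ⅓*1 = 5 - ⅓ = 14/3)
w = -337/298 (w = -674/596 = -674*1/596 = -337/298 ≈ -1.1309)
R(M) = 14/3 - M
1/(R(-275) - 39*w) = 1/((14/3 - 1*(-275)) - 39*(-337/298)) = 1/((14/3 + 275) + 13143/298) = 1/(839/3 + 13143/298) = 1/(289451/894) = 894/289451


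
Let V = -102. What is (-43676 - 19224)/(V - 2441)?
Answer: 62900/2543 ≈ 24.735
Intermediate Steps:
(-43676 - 19224)/(V - 2441) = (-43676 - 19224)/(-102 - 2441) = -62900/(-2543) = -62900*(-1/2543) = 62900/2543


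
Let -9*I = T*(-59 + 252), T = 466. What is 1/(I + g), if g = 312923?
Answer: 9/2726369 ≈ 3.3011e-6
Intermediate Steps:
I = -89938/9 (I = -466*(-59 + 252)/9 = -466*193/9 = -⅑*89938 = -89938/9 ≈ -9993.1)
1/(I + g) = 1/(-89938/9 + 312923) = 1/(2726369/9) = 9/2726369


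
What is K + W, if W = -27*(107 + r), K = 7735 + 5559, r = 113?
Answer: 7354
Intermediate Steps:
K = 13294
W = -5940 (W = -27*(107 + 113) = -27*220 = -5940)
K + W = 13294 - 5940 = 7354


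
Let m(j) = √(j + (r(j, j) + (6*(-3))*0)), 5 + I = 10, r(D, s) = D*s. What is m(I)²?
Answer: 30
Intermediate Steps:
I = 5 (I = -5 + 10 = 5)
m(j) = √(j + j²) (m(j) = √(j + (j*j + (6*(-3))*0)) = √(j + (j² - 18*0)) = √(j + (j² + 0)) = √(j + j²))
m(I)² = (√(5*(1 + 5)))² = (√(5*6))² = (√30)² = 30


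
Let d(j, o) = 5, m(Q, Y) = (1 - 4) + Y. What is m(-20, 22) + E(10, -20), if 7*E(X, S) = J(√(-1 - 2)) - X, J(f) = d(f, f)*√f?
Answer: 123/7 + 5*3^(¼)*√I/7 ≈ 18.236 + 0.66472*I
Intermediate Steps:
m(Q, Y) = -3 + Y
J(f) = 5*√f
E(X, S) = -X/7 + 5*3^(¼)*√I/7 (E(X, S) = (5*√(√(-1 - 2)) - X)/7 = (5*√(√(-3)) - X)/7 = (5*√(I*√3) - X)/7 = (5*(3^(¼)*√I) - X)/7 = (5*3^(¼)*√I - X)/7 = (-X + 5*3^(¼)*√I)/7 = -X/7 + 5*3^(¼)*√I/7)
m(-20, 22) + E(10, -20) = (-3 + 22) + (-⅐*10 + 5*3^(¼)*√I/7) = 19 + (-10/7 + 5*3^(¼)*√I/7) = 123/7 + 5*3^(¼)*√I/7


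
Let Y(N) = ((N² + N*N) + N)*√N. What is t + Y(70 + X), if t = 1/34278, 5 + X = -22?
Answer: 1/34278 + 3741*√43 ≈ 24531.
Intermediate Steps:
X = -27 (X = -5 - 22 = -27)
t = 1/34278 ≈ 2.9173e-5
Y(N) = √N*(N + 2*N²) (Y(N) = ((N² + N²) + N)*√N = (2*N² + N)*√N = (N + 2*N²)*√N = √N*(N + 2*N²))
t + Y(70 + X) = 1/34278 + (70 - 27)^(3/2)*(1 + 2*(70 - 27)) = 1/34278 + 43^(3/2)*(1 + 2*43) = 1/34278 + (43*√43)*(1 + 86) = 1/34278 + (43*√43)*87 = 1/34278 + 3741*√43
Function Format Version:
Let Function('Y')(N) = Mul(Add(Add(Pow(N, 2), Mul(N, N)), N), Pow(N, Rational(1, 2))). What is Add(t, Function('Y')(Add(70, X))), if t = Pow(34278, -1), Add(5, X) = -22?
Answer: Add(Rational(1, 34278), Mul(3741, Pow(43, Rational(1, 2)))) ≈ 24531.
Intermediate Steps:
X = -27 (X = Add(-5, -22) = -27)
t = Rational(1, 34278) ≈ 2.9173e-5
Function('Y')(N) = Mul(Pow(N, Rational(1, 2)), Add(N, Mul(2, Pow(N, 2)))) (Function('Y')(N) = Mul(Add(Add(Pow(N, 2), Pow(N, 2)), N), Pow(N, Rational(1, 2))) = Mul(Add(Mul(2, Pow(N, 2)), N), Pow(N, Rational(1, 2))) = Mul(Add(N, Mul(2, Pow(N, 2))), Pow(N, Rational(1, 2))) = Mul(Pow(N, Rational(1, 2)), Add(N, Mul(2, Pow(N, 2)))))
Add(t, Function('Y')(Add(70, X))) = Add(Rational(1, 34278), Mul(Pow(Add(70, -27), Rational(3, 2)), Add(1, Mul(2, Add(70, -27))))) = Add(Rational(1, 34278), Mul(Pow(43, Rational(3, 2)), Add(1, Mul(2, 43)))) = Add(Rational(1, 34278), Mul(Mul(43, Pow(43, Rational(1, 2))), Add(1, 86))) = Add(Rational(1, 34278), Mul(Mul(43, Pow(43, Rational(1, 2))), 87)) = Add(Rational(1, 34278), Mul(3741, Pow(43, Rational(1, 2))))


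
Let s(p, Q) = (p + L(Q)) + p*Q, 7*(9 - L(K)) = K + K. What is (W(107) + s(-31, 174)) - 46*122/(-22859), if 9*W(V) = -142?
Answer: -7893636350/1440117 ≈ -5481.3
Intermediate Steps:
W(V) = -142/9 (W(V) = (1/9)*(-142) = -142/9)
L(K) = 9 - 2*K/7 (L(K) = 9 - (K + K)/7 = 9 - 2*K/7)
s(p, Q) = 9 + p - 2*Q/7 + Q*p (s(p, Q) = (p + (9 - 2*Q/7)) + p*Q = (9 + p - 2*Q/7) + Q*p = 9 + p - 2*Q/7 + Q*p)
(W(107) + s(-31, 174)) - 46*122/(-22859) = (-142/9 + (9 - 31 - 2/7*174 + 174*(-31))) - 46*122/(-22859) = (-142/9 + (9 - 31 - 348/7 - 5394)) - 5612*(-1/22859) = (-142/9 - 38260/7) + 5612/22859 = -345334/63 + 5612/22859 = -7893636350/1440117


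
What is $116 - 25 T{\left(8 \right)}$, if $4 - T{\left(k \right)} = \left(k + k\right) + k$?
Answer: $616$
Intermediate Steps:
$T{\left(k \right)} = 4 - 3 k$ ($T{\left(k \right)} = 4 - \left(\left(k + k\right) + k\right) = 4 - \left(2 k + k\right) = 4 - 3 k$)
$116 - 25 T{\left(8 \right)} = 116 - 25 \left(4 - 24\right) = 116 - -500 = 116 + 500 = 616$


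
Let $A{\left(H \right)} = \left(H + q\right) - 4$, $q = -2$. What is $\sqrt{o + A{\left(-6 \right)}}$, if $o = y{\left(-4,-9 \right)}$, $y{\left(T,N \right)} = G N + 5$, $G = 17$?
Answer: $4 i \sqrt{10} \approx 12.649 i$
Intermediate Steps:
$y{\left(T,N \right)} = 5 + 17 N$ ($y{\left(T,N \right)} = 17 N + 5 = 5 + 17 N$)
$o = -148$ ($o = 5 + 17 \left(-9\right) = 5 - 153 = -148$)
$A{\left(H \right)} = -6 + H$ ($A{\left(H \right)} = \left(H - 2\right) - 4 = \left(-2 + H\right) - 4 = -6 + H$)
$\sqrt{o + A{\left(-6 \right)}} = \sqrt{-148 - 12} = \sqrt{-160} = 4 i \sqrt{10}$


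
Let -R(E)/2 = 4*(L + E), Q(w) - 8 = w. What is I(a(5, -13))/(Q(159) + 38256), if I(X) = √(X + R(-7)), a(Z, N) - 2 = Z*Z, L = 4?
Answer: √51/38423 ≈ 0.00018586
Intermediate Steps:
Q(w) = 8 + w
a(Z, N) = 2 + Z² (a(Z, N) = 2 + Z*Z = 2 + Z²)
R(E) = -32 - 8*E (R(E) = -8*(4 + E) = -2*(16 + 4*E) = -32 - 8*E)
I(X) = √(24 + X) (I(X) = √(X + (-32 - 8*(-7))) = √(X + (-32 + 56)) = √(X + 24) = √(24 + X))
I(a(5, -13))/(Q(159) + 38256) = √(24 + (2 + 5²))/((8 + 159) + 38256) = √(24 + (2 + 25))/(167 + 38256) = √(24 + 27)/38423 = √51*(1/38423) = √51/38423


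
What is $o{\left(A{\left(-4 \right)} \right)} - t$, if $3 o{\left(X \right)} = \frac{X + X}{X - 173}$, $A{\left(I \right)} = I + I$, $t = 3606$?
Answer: $- \frac{1958042}{543} \approx -3606.0$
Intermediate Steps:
$A{\left(I \right)} = 2 I$
$o{\left(X \right)} = \frac{2 X}{3 \left(-173 + X\right)}$ ($o{\left(X \right)} = \frac{\left(X + X\right) \frac{1}{X - 173}}{3} = \frac{2 X \frac{1}{-173 + X}}{3} = \frac{2 X}{3 \left(-173 + X\right)}$)
$o{\left(A{\left(-4 \right)} \right)} - t = \frac{2 \cdot 2 \left(-4\right)}{3 \left(-173 + 2 \left(-4\right)\right)} - 3606 = \frac{2}{3} \left(-8\right) \frac{1}{-173 - 8} - 3606 = \frac{2}{3} \left(-8\right) \frac{1}{-181} - 3606 = \frac{2}{3} \left(-8\right) \left(- \frac{1}{181}\right) - 3606 = \frac{16}{543} - 3606 = - \frac{1958042}{543}$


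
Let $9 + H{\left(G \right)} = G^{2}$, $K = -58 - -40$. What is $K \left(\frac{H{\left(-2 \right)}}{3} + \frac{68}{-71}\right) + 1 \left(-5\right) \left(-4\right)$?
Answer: $\frac{4774}{71} \approx 67.239$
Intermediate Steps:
$K = -18$ ($K = -58 + 40 = -18$)
$H{\left(G \right)} = -9 + G^{2}$
$K \left(\frac{H{\left(-2 \right)}}{3} + \frac{68}{-71}\right) + 1 \left(-5\right) \left(-4\right) = - 18 \left(\frac{-9 + \left(-2\right)^{2}}{3} + \frac{68}{-71}\right) + 1 \left(-5\right) \left(-4\right) = - 18 \left(\left(-9 + 4\right) \frac{1}{3} + 68 \left(- \frac{1}{71}\right)\right) - -20 = - 18 \left(\left(-5\right) \frac{1}{3} - \frac{68}{71}\right) + 20 = - 18 \left(- \frac{5}{3} - \frac{68}{71}\right) + 20 = \left(-18\right) \left(- \frac{559}{213}\right) + 20 = \frac{3354}{71} + 20 = \frac{4774}{71}$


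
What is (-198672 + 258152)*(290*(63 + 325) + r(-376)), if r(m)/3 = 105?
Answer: 6711425800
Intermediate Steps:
r(m) = 315 (r(m) = 3*105 = 315)
(-198672 + 258152)*(290*(63 + 325) + r(-376)) = (-198672 + 258152)*(290*(63 + 325) + 315) = 59480*(290*388 + 315) = 59480*(112520 + 315) = 59480*112835 = 6711425800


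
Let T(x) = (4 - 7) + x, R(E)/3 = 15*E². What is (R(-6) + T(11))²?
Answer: 2650384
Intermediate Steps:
R(E) = 45*E² (R(E) = 3*(15*E²) = 45*E²)
T(x) = -3 + x
(R(-6) + T(11))² = (45*(-6)² + (-3 + 11))² = (45*36 + 8)² = (1620 + 8)² = 1628² = 2650384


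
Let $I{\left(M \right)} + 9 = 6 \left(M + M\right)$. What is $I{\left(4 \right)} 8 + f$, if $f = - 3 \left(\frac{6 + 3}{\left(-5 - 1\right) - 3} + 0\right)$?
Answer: $315$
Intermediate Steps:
$f = 3$ ($f = - 3 \left(\frac{9}{-6 - 3} + 0\right) = - 3 \left(\frac{9}{-9} + 0\right) = - 3 \left(9 \left(- \frac{1}{9}\right) + 0\right) = - 3 \left(-1 + 0\right) = \left(-3\right) \left(-1\right) = 3$)
$I{\left(M \right)} = -9 + 12 M$ ($I{\left(M \right)} = -9 + 6 \left(M + M\right) = -9 + 6 \cdot 2 M = -9 + 12 M$)
$I{\left(4 \right)} 8 + f = \left(-9 + 12 \cdot 4\right) 8 + 3 = \left(-9 + 48\right) 8 + 3 = 39 \cdot 8 + 3 = 312 + 3 = 315$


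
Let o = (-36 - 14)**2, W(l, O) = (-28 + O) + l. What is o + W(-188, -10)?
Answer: 2274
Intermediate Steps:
W(l, O) = -28 + O + l
o = 2500 (o = (-50)**2 = 2500)
o + W(-188, -10) = 2500 + (-28 - 10 - 188) = 2500 - 226 = 2274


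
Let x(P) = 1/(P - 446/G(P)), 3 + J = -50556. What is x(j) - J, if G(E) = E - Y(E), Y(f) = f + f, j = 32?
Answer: 37160881/735 ≈ 50559.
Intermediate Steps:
J = -50559 (J = -3 - 50556 = -50559)
Y(f) = 2*f
G(E) = -E (G(E) = E - 2*E = -E)
x(P) = 1/(P + 446/P) (x(P) = 1/(P - 446*(-1/P)) = 1/(P - (-446)/P) = 1/(P + 446/P))
x(j) - J = 32/(446 + 32²) - 1*(-50559) = 32/(446 + 1024) + 50559 = 32/1470 + 50559 = 32*(1/1470) + 50559 = 16/735 + 50559 = 37160881/735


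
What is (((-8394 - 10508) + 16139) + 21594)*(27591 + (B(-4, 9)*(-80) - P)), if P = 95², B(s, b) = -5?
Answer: 357148746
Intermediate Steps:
P = 9025
(((-8394 - 10508) + 16139) + 21594)*(27591 + (B(-4, 9)*(-80) - P)) = (((-8394 - 10508) + 16139) + 21594)*(27591 + (-5*(-80) - 1*9025)) = ((-18902 + 16139) + 21594)*(27591 + (400 - 9025)) = (-2763 + 21594)*(27591 - 8625) = 18831*18966 = 357148746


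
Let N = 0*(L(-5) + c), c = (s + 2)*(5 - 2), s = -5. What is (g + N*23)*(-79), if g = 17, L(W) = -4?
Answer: -1343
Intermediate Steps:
c = -9 (c = (-5 + 2)*(5 - 2) = -3*3 = -9)
N = 0 (N = 0*(-4 - 9) = 0*(-13) = 0)
(g + N*23)*(-79) = (17 + 0*23)*(-79) = (17 + 0)*(-79) = 17*(-79) = -1343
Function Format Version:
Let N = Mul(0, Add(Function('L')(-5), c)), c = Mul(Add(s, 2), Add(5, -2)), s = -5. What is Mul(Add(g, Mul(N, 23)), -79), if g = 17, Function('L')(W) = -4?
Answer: -1343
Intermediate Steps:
c = -9 (c = Mul(Add(-5, 2), Add(5, -2)) = Mul(-3, 3) = -9)
N = 0 (N = Mul(0, Add(-4, -9)) = Mul(0, -13) = 0)
Mul(Add(g, Mul(N, 23)), -79) = Mul(Add(17, Mul(0, 23)), -79) = Mul(Add(17, 0), -79) = Mul(17, -79) = -1343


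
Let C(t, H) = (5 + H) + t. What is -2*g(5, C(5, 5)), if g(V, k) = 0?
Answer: 0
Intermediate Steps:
C(t, H) = 5 + H + t
-2*g(5, C(5, 5)) = -2*0 = 0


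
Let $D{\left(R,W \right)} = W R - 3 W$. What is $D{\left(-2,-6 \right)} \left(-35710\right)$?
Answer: $-1071300$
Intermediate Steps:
$D{\left(R,W \right)} = - 3 W + R W$ ($D{\left(R,W \right)} = R W - 3 W = - 3 W + R W$)
$D{\left(-2,-6 \right)} \left(-35710\right) = - 6 \left(-3 - 2\right) \left(-35710\right) = \left(-6\right) \left(-5\right) \left(-35710\right) = 30 \left(-35710\right) = -1071300$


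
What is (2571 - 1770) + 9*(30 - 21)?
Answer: 882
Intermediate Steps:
(2571 - 1770) + 9*(30 - 21) = 801 + 9*9 = 801 + 81 = 882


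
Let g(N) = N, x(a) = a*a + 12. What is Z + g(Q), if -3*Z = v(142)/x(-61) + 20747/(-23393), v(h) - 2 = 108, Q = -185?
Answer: -48391092974/261978207 ≈ -184.71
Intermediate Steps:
v(h) = 110 (v(h) = 2 + 108 = 110)
x(a) = 12 + a² (x(a) = a² + 12 = 12 + a²)
Z = 74875321/261978207 (Z = -(110/(12 + (-61)²) + 20747/(-23393))/3 = -(110/(12 + 3721) + 20747*(-1/23393))/3 = -(110/3733 - 20747/23393)/3 = -⅓*(-74875321/87326069) = 74875321/261978207 ≈ 0.28581)
Z + g(Q) = 74875321/261978207 - 185 = -48391092974/261978207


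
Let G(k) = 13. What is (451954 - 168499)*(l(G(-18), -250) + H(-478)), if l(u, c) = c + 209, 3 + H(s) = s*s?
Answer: 64752460200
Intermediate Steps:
H(s) = -3 + s² (H(s) = -3 + s*s = -3 + s²)
l(u, c) = 209 + c
(451954 - 168499)*(l(G(-18), -250) + H(-478)) = (451954 - 168499)*((209 - 250) + (-3 + (-478)²)) = 283455*(-41 + (-3 + 228484)) = 283455*(-41 + 228481) = 283455*228440 = 64752460200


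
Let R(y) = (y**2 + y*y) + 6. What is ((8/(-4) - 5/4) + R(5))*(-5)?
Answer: -1055/4 ≈ -263.75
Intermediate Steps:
R(y) = 6 + 2*y**2 (R(y) = (y**2 + y**2) + 6 = 2*y**2 + 6 = 6 + 2*y**2)
((8/(-4) - 5/4) + R(5))*(-5) = ((8/(-4) - 5/4) + (6 + 2*5**2))*(-5) = ((8*(-1/4) - 5*1/4) + (6 + 2*25))*(-5) = ((-2 - 5/4) + (6 + 50))*(-5) = (-13/4 + 56)*(-5) = (211/4)*(-5) = -1055/4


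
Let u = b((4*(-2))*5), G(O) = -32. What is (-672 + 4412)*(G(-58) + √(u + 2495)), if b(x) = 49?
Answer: -119680 + 14960*√159 ≈ 68958.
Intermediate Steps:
u = 49
(-672 + 4412)*(G(-58) + √(u + 2495)) = (-672 + 4412)*(-32 + √(49 + 2495)) = 3740*(-32 + √2544) = 3740*(-32 + 4*√159) = -119680 + 14960*√159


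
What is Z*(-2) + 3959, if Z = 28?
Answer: 3903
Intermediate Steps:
Z*(-2) + 3959 = 28*(-2) + 3959 = -56 + 3959 = 3903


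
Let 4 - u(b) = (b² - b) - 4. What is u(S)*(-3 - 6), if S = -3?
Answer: 36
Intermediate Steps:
u(b) = 8 + b - b² (u(b) = 4 - ((b² - b) - 4) = 4 - (-4 + b² - b) = 4 + (4 + b - b²) = 8 + b - b²)
u(S)*(-3 - 6) = (8 - 3 - 1*(-3)²)*(-3 - 6) = (8 - 3 - 1*9)*(-9) = (8 - 3 - 9)*(-9) = -4*(-9) = 36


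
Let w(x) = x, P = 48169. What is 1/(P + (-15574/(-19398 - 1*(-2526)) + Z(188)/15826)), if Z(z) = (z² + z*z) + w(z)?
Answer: 66754068/3215837274991 ≈ 2.0758e-5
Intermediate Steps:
Z(z) = z + 2*z² (Z(z) = (z² + z*z) + z = (z² + z²) + z = 2*z² + z = z + 2*z²)
1/(P + (-15574/(-19398 - 1*(-2526)) + Z(188)/15826)) = 1/(48169 + (-15574/(-19398 - 1*(-2526)) + (188*(1 + 2*188))/15826)) = 1/(48169 + (-15574/(-19398 + 2526) + (188*(1 + 376))*(1/15826))) = 1/(48169 + (-15574/(-16872) + (188*377)*(1/15826))) = 1/(48169 + (-15574*(-1/16872) + 70876*(1/15826))) = 1/(48169 + (7787/8436 + 35438/7913)) = 1/(48169 + 360573499/66754068) = 1/(3215837274991/66754068) = 66754068/3215837274991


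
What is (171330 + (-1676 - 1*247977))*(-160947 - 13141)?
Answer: 13635094424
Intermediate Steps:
(171330 + (-1676 - 1*247977))*(-160947 - 13141) = (171330 + (-1676 - 247977))*(-174088) = (171330 - 249653)*(-174088) = -78323*(-174088) = 13635094424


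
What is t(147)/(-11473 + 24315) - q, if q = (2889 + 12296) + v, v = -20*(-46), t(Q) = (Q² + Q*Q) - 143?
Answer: -206777335/12842 ≈ -16102.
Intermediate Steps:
t(Q) = -143 + 2*Q² (t(Q) = (Q² + Q²) - 143 = 2*Q² - 143 = -143 + 2*Q²)
v = 920
q = 16105 (q = (2889 + 12296) + 920 = 15185 + 920 = 16105)
t(147)/(-11473 + 24315) - q = (-143 + 2*147²)/(-11473 + 24315) - 1*16105 = (-143 + 2*21609)/12842 - 16105 = (-143 + 43218)*(1/12842) - 16105 = 43075*(1/12842) - 16105 = 43075/12842 - 16105 = -206777335/12842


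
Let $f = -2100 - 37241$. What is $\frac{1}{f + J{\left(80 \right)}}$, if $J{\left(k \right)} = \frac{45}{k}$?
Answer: $- \frac{16}{629447} \approx -2.5419 \cdot 10^{-5}$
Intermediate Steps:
$f = -39341$ ($f = -2100 - 37241 = -39341$)
$\frac{1}{f + J{\left(80 \right)}} = \frac{1}{-39341 + \frac{45}{80}} = \frac{1}{-39341 + 45 \cdot \frac{1}{80}} = \frac{1}{-39341 + \frac{9}{16}} = \frac{1}{- \frac{629447}{16}} = - \frac{16}{629447}$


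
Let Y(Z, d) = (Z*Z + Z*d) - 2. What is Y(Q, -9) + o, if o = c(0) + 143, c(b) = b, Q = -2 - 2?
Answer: 193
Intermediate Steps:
Q = -4
Y(Z, d) = -2 + Z**2 + Z*d (Y(Z, d) = (Z**2 + Z*d) - 2 = -2 + Z**2 + Z*d)
o = 143 (o = 0 + 143 = 143)
Y(Q, -9) + o = (-2 + (-4)**2 - 4*(-9)) + 143 = (-2 + 16 + 36) + 143 = 50 + 143 = 193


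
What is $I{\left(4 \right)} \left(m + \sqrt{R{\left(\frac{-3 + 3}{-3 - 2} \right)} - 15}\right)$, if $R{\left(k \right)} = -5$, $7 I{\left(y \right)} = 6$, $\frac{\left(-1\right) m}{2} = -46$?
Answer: $\frac{552}{7} + \frac{12 i \sqrt{5}}{7} \approx 78.857 + 3.8333 i$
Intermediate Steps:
$m = 92$ ($m = \left(-2\right) \left(-46\right) = 92$)
$I{\left(y \right)} = \frac{6}{7}$ ($I{\left(y \right)} = \frac{1}{7} \cdot 6 = \frac{6}{7}$)
$I{\left(4 \right)} \left(m + \sqrt{R{\left(\frac{-3 + 3}{-3 - 2} \right)} - 15}\right) = \frac{6 \left(92 + \sqrt{-5 - 15}\right)}{7} = \frac{6 \left(92 + \sqrt{-20}\right)}{7} = \frac{6 \left(92 + 2 i \sqrt{5}\right)}{7} = \frac{552}{7} + \frac{12 i \sqrt{5}}{7}$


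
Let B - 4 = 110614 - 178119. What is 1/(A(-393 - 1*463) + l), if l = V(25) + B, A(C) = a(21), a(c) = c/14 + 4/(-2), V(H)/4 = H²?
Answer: -2/130003 ≈ -1.5384e-5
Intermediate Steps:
V(H) = 4*H²
a(c) = -2 + c/14 (a(c) = c*(1/14) + 4*(-½) = c/14 - 2 = -2 + c/14)
A(C) = -½ (A(C) = -2 + (1/14)*21 = -2 + 3/2 = -½)
B = -67501 (B = 4 + (110614 - 178119) = 4 - 67505 = -67501)
l = -65001 (l = 4*25² - 67501 = 4*625 - 67501 = 2500 - 67501 = -65001)
1/(A(-393 - 1*463) + l) = 1/(-½ - 65001) = 1/(-130003/2) = -2/130003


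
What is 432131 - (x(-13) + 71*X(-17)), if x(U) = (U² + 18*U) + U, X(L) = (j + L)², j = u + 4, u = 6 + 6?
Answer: 432138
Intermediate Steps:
u = 12
j = 16 (j = 12 + 4 = 16)
X(L) = (16 + L)²
x(U) = U² + 19*U
432131 - (x(-13) + 71*X(-17)) = 432131 - (-13*(19 - 13) + 71*(16 - 17)²) = 432131 - (-13*6 + 71*(-1)²) = 432131 - (-78 + 71*1) = 432131 - (-78 + 71) = 432131 - 1*(-7) = 432131 + 7 = 432138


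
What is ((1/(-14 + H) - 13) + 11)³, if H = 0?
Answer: -24389/2744 ≈ -8.8881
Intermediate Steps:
((1/(-14 + H) - 13) + 11)³ = ((1/(-14 + 0) - 13) + 11)³ = ((1/(-14) - 13) + 11)³ = ((-1/14 - 13) + 11)³ = (-183/14 + 11)³ = (-29/14)³ = -24389/2744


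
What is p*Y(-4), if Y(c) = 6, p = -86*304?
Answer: -156864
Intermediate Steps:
p = -26144
p*Y(-4) = -26144*6 = -156864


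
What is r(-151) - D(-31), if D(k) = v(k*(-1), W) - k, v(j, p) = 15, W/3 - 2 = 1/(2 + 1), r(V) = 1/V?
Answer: -6947/151 ≈ -46.007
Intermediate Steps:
W = 7 (W = 6 + 3/(2 + 1) = 6 + 3/3 = 6 + 3*(⅓) = 6 + 1 = 7)
D(k) = 15 - k
r(-151) - D(-31) = 1/(-151) - (15 - 1*(-31)) = -1/151 - (15 + 31) = -1/151 - 1*46 = -1/151 - 46 = -6947/151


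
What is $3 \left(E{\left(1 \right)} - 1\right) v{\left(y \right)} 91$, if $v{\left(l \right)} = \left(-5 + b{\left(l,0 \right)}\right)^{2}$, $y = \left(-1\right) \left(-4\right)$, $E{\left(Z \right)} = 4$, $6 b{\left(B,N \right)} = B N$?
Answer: $20475$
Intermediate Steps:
$b{\left(B,N \right)} = \frac{B N}{6}$
$y = 4$
$v{\left(l \right)} = 25$ ($v{\left(l \right)} = \left(-5 + \frac{1}{6} l 0\right)^{2} = \left(-5 + 0\right)^{2} = \left(-5\right)^{2} = 25$)
$3 \left(E{\left(1 \right)} - 1\right) v{\left(y \right)} 91 = 3 \left(4 - 1\right) 25 \cdot 91 = 3 \cdot 3 \cdot 25 \cdot 91 = 9 \cdot 25 \cdot 91 = 225 \cdot 91 = 20475$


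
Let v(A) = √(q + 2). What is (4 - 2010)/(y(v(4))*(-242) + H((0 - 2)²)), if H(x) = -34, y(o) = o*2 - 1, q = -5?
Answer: -26078/46627 - 121363*I*√3/93254 ≈ -0.55929 - 2.2541*I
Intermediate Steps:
v(A) = I*√3 (v(A) = √(-5 + 2) = √(-3) = I*√3)
y(o) = -1 + 2*o (y(o) = 2*o - 1 = -1 + 2*o)
(4 - 2010)/(y(v(4))*(-242) + H((0 - 2)²)) = (4 - 2010)/((-1 + 2*(I*√3))*(-242) - 34) = -2006/((-1 + 2*I*√3)*(-242) - 34) = -2006/((242 - 484*I*√3) - 34) = -2006/(208 - 484*I*√3)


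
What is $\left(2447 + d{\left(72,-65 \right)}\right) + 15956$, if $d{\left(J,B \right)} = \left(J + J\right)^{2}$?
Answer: $39139$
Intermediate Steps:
$d{\left(J,B \right)} = 4 J^{2}$ ($d{\left(J,B \right)} = \left(2 J\right)^{2} = 4 J^{2}$)
$\left(2447 + d{\left(72,-65 \right)}\right) + 15956 = \left(2447 + 4 \cdot 72^{2}\right) + 15956 = \left(2447 + 4 \cdot 5184\right) + 15956 = \left(2447 + 20736\right) + 15956 = 23183 + 15956 = 39139$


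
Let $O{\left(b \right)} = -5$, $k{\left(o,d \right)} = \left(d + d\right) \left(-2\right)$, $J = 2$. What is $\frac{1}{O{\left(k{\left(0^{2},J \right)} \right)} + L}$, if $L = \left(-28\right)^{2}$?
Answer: $\frac{1}{779} \approx 0.0012837$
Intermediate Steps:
$k{\left(o,d \right)} = - 4 d$ ($k{\left(o,d \right)} = 2 d \left(-2\right) = - 4 d$)
$L = 784$
$\frac{1}{O{\left(k{\left(0^{2},J \right)} \right)} + L} = \frac{1}{-5 + 784} = \frac{1}{779}$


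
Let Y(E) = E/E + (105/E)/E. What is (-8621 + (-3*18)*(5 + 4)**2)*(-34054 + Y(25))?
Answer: 11062913796/25 ≈ 4.4252e+8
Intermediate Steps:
Y(E) = 1 + 105/E**2
(-8621 + (-3*18)*(5 + 4)**2)*(-34054 + Y(25)) = (-8621 + (-3*18)*(5 + 4)**2)*(-34054 + (1 + 105/25**2)) = (-8621 - 54*9**2)*(-34054 + (1 + 105*(1/625))) = (-8621 - 54*81)*(-34054 + (1 + 21/125)) = (-8621 - 4374)*(-34054 + 146/125) = -12995*(-4256604/125) = 11062913796/25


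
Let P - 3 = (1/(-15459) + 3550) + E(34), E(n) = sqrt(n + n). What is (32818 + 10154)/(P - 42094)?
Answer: -98948986369116840/88745990772404023 - 5134738911966*sqrt(17)/88745990772404023 ≈ -1.1152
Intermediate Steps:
E(n) = sqrt(2)*sqrt(n) (E(n) = sqrt(2*n) = sqrt(2)*sqrt(n))
P = 54925826/15459 + 2*sqrt(17) (P = 3 + ((1/(-15459) + 3550) + sqrt(2)*sqrt(34)) = 3 + ((-1/15459 + 3550) + 2*sqrt(17)) = 3 + (54879449/15459 + 2*sqrt(17)) = 54925826/15459 + 2*sqrt(17) ≈ 3561.2)
(32818 + 10154)/(P - 42094) = (32818 + 10154)/((54925826/15459 + 2*sqrt(17)) - 42094) = 42972/(-595805320/15459 + 2*sqrt(17))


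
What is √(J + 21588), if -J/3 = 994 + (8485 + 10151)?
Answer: I*√37302 ≈ 193.14*I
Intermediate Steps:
J = -58890 (J = -3*(994 + (8485 + 10151)) = -3*(994 + 18636) = -3*19630 = -58890)
√(J + 21588) = √(-58890 + 21588) = √(-37302) = I*√37302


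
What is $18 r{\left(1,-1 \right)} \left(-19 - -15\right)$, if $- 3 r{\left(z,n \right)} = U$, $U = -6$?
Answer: $-144$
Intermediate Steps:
$r{\left(z,n \right)} = 2$ ($r{\left(z,n \right)} = \left(- \frac{1}{3}\right) \left(-6\right) = 2$)
$18 r{\left(1,-1 \right)} \left(-19 - -15\right) = 18 \cdot 2 \left(-19 - -15\right) = 36 \left(-19 + 15\right) = 36 \left(-4\right) = -144$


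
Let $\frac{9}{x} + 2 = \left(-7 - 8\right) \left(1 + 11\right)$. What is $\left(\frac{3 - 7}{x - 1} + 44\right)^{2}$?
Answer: $\frac{83393424}{36481} \approx 2285.9$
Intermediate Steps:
$x = - \frac{9}{182}$ ($x = \frac{9}{-2 + \left(-7 - 8\right) \left(1 + 11\right)} = \frac{9}{-2 - 180} = \frac{9}{-182} = 9 \left(- \frac{1}{182}\right) = - \frac{9}{182} \approx -0.049451$)
$\left(\frac{3 - 7}{x - 1} + 44\right)^{2} = \left(\frac{3 - 7}{- \frac{9}{182} - 1} + 44\right)^{2} = \left(- \frac{4}{- \frac{191}{182}} + 44\right)^{2} = \left(\left(-4\right) \left(- \frac{182}{191}\right) + 44\right)^{2} = \left(\frac{728}{191} + 44\right)^{2} = \left(\frac{9132}{191}\right)^{2} = \frac{83393424}{36481}$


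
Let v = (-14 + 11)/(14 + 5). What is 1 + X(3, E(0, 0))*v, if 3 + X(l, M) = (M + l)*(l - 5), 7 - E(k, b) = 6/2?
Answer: 70/19 ≈ 3.6842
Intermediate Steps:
E(k, b) = 4 (E(k, b) = 7 - 6/2 = 7 - 1*3 = 7 - 3 = 4)
X(l, M) = -3 + (-5 + l)*(M + l) (X(l, M) = -3 + (M + l)*(l - 5) = -3 + (M + l)*(-5 + l) = -3 + (-5 + l)*(M + l))
v = -3/19 ≈ -0.15789
1 + X(3, E(0, 0))*v = 1 + (-3 + 3² - 5*4 - 5*3 + 4*3)*(-3/19) = 1 + (-3 + 9 - 20 - 15 + 12)*(-3/19) = 1 - 17*(-3/19) = 1 + 51/19 = 70/19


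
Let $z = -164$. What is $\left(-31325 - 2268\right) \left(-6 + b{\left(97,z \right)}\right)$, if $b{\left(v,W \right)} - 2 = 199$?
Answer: $-6550635$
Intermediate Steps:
$b{\left(v,W \right)} = 201$ ($b{\left(v,W \right)} = 2 + 199 = 201$)
$\left(-31325 - 2268\right) \left(-6 + b{\left(97,z \right)}\right) = \left(-31325 - 2268\right) \left(-6 + 201\right) = \left(-33593\right) 195 = -6550635$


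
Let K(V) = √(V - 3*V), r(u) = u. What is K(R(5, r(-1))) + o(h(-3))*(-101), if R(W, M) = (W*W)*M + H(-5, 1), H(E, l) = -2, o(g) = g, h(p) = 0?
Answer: 3*√6 ≈ 7.3485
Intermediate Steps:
R(W, M) = -2 + M*W² (R(W, M) = (W*W)*M - 2 = W²*M - 2 = M*W² - 2 = -2 + M*W²)
K(V) = √2*√(-V) (K(V) = √(-2*V) = √2*√(-V))
K(R(5, r(-1))) + o(h(-3))*(-101) = √2*√(-(-2 - 1*5²)) + 0*(-101) = √2*√(-(-2 - 1*25)) + 0 = √2*√(-(-2 - 25)) + 0 = √2*√(-1*(-27)) + 0 = √2*√27 + 0 = √2*(3*√3) + 0 = 3*√6 + 0 = 3*√6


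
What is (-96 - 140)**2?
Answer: 55696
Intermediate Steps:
(-96 - 140)**2 = (-236)**2 = 55696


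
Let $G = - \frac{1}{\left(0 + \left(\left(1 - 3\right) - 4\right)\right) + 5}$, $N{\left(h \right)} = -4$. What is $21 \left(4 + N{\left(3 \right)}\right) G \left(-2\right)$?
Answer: $0$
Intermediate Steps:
$G = 1$ ($G = - \frac{1}{\left(0 - 6\right) + 5} = - \frac{1}{-6 + 5} = - \frac{1}{-1} = \left(-1\right) \left(-1\right) = 1$)
$21 \left(4 + N{\left(3 \right)}\right) G \left(-2\right) = 21 \left(4 - 4\right) 1 \left(-2\right) = 21 \cdot 0 \cdot 1 \left(-2\right) = 21 \cdot 0 \left(-2\right) = 21 \cdot 0 = 0$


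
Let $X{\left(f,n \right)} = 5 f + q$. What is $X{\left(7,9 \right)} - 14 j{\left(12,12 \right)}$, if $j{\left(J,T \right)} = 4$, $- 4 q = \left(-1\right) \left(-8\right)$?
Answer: $-23$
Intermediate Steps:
$q = -2$ ($q = - \frac{\left(-1\right) \left(-8\right)}{4} = \left(- \frac{1}{4}\right) 8 = -2$)
$X{\left(f,n \right)} = -2 + 5 f$ ($X{\left(f,n \right)} = 5 f - 2 = -2 + 5 f$)
$X{\left(7,9 \right)} - 14 j{\left(12,12 \right)} = \left(-2 + 5 \cdot 7\right) - 56 = \left(-2 + 35\right) - 56 = 33 - 56 = -23$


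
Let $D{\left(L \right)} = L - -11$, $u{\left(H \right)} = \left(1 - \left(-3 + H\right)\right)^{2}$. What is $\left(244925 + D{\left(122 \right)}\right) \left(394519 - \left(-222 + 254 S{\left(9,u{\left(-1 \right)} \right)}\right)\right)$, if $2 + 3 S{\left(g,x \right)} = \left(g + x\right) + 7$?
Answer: $95925258462$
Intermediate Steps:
$u{\left(H \right)} = \left(4 - H\right)^{2}$
$S{\left(g,x \right)} = \frac{5}{3} + \frac{g}{3} + \frac{x}{3}$ ($S{\left(g,x \right)} = - \frac{2}{3} + \frac{\left(g + x\right) + 7}{3} = - \frac{2}{3} + \frac{7 + g + x}{3} = - \frac{2}{3} + \left(\frac{7}{3} + \frac{g}{3} + \frac{x}{3}\right) = \frac{5}{3} + \frac{g}{3} + \frac{x}{3}$)
$D{\left(L \right)} = 11 + L$ ($D{\left(L \right)} = L + 11 = 11 + L$)
$\left(244925 + D{\left(122 \right)}\right) \left(394519 - \left(-222 + 254 S{\left(9,u{\left(-1 \right)} \right)}\right)\right) = \left(244925 + \left(11 + 122\right)\right) \left(394519 + \left(222 - 254 \left(\frac{5}{3} + \frac{1}{3} \cdot 9 + \frac{\left(-4 - 1\right)^{2}}{3}\right)\right)\right) = \left(244925 + 133\right) \left(394519 + \left(222 - 254 \left(\frac{5}{3} + 3 + \frac{\left(-5\right)^{2}}{3}\right)\right)\right) = 245058 \left(394519 + \left(222 - 254 \left(\frac{5}{3} + 3 + \frac{1}{3} \cdot 25\right)\right)\right) = 245058 \left(394519 + \left(222 - 254 \left(\frac{5}{3} + 3 + \frac{25}{3}\right)\right)\right) = 245058 \left(394519 + \left(222 - 3302\right)\right) = 245058 \left(394519 - 3080\right) = 245058 \cdot 391439 = 95925258462$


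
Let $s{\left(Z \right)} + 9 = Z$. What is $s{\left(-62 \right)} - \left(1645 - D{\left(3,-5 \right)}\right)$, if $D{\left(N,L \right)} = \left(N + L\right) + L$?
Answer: $-1723$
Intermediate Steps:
$D{\left(N,L \right)} = N + 2 L$ ($D{\left(N,L \right)} = \left(L + N\right) + L = N + 2 L$)
$s{\left(Z \right)} = -9 + Z$
$s{\left(-62 \right)} - \left(1645 - D{\left(3,-5 \right)}\right) = \left(-9 - 62\right) - \left(1645 - \left(3 + 2 \left(-5\right)\right)\right) = -71 - \left(1645 - \left(3 - 10\right)\right) = -71 - \left(1645 - -7\right) = -71 - \left(1645 + 7\right) = -71 - 1652 = -1723$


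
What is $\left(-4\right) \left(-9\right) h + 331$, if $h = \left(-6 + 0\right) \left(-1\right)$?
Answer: $547$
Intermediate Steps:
$h = 6$ ($h = \left(-6\right) \left(-1\right) = 6$)
$\left(-4\right) \left(-9\right) h + 331 = \left(-4\right) \left(-9\right) 6 + 331 = 36 \cdot 6 + 331 = 216 + 331 = 547$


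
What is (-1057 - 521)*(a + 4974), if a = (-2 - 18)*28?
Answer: -6965292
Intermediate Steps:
a = -560 (a = -20*28 = -560)
(-1057 - 521)*(a + 4974) = (-1057 - 521)*(-560 + 4974) = -1578*4414 = -6965292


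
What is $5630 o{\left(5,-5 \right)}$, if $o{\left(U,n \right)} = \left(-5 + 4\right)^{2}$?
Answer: $5630$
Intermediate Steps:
$o{\left(U,n \right)} = 1$ ($o{\left(U,n \right)} = \left(-1\right)^{2} = 1$)
$5630 o{\left(5,-5 \right)} = 5630 \cdot 1 = 5630$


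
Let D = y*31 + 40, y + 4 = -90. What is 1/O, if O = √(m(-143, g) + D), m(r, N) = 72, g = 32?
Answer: -I*√2802/2802 ≈ -0.018891*I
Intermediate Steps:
y = -94 (y = -4 - 90 = -94)
D = -2874 (D = -94*31 + 40 = -2914 + 40 = -2874)
O = I*√2802 (O = √(72 - 2874) = √(-2802) = I*√2802 ≈ 52.934*I)
1/O = 1/(I*√2802) = -I*√2802/2802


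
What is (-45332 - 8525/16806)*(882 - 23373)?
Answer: 5711650303149/5602 ≈ 1.0196e+9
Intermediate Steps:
(-45332 - 8525/16806)*(882 - 23373) = (-45332 - 8525*1/16806)*(-22491) = (-45332 - 8525/16806)*(-22491) = -761858117/16806*(-22491) = 5711650303149/5602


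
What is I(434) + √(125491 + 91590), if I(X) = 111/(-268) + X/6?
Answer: 57823/804 + √217081 ≈ 537.84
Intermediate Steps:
I(X) = -111/268 + X/6 (I(X) = 111*(-1/268) + X*(⅙) = -111/268 + X/6)
I(434) + √(125491 + 91590) = (-111/268 + (⅙)*434) + √(125491 + 91590) = (-111/268 + 217/3) + √217081 = 57823/804 + √217081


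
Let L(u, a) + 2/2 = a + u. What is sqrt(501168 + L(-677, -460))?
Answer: sqrt(500030) ≈ 707.13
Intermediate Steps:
L(u, a) = -1 + a + u (L(u, a) = -1 + (a + u) = -1 + a + u)
sqrt(501168 + L(-677, -460)) = sqrt(501168 + (-1 - 460 - 677)) = sqrt(501168 - 1138) = sqrt(500030)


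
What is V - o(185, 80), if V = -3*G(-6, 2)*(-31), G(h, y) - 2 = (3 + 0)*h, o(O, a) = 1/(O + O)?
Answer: -550561/370 ≈ -1488.0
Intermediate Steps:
o(O, a) = 1/(2*O)
G(h, y) = 2 + 3*h (G(h, y) = 2 + (3 + 0)*h = 2 + 3*h)
V = -1488 (V = -3*(2 + 3*(-6))*(-31) = -3*(2 - 18)*(-31) = -3*(-16)*(-31) = 48*(-31) = -1488)
V - o(185, 80) = -1488 - 1/(2*185) = -1488 - 1*1/370 = -1488 - 1/370 = -550561/370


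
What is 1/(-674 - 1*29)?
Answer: -1/703 ≈ -0.0014225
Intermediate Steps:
1/(-674 - 1*29) = 1/(-674 - 29) = 1/(-703) = -1/703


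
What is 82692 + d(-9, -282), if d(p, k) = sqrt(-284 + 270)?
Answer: 82692 + I*sqrt(14) ≈ 82692.0 + 3.7417*I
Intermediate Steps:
d(p, k) = I*sqrt(14) (d(p, k) = sqrt(-14) = I*sqrt(14))
82692 + d(-9, -282) = 82692 + I*sqrt(14)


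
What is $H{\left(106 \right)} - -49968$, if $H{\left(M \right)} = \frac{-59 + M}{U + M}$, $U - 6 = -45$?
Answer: $\frac{3347903}{67} \approx 49969.0$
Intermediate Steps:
$U = -39$ ($U = 6 - 45 = -39$)
$H{\left(M \right)} = \frac{-59 + M}{-39 + M}$
$H{\left(106 \right)} - -49968 = \frac{-59 + 106}{-39 + 106} - -49968 = \frac{1}{67} \cdot 47 + 49968 = \frac{47}{67} + 49968 = \frac{3347903}{67}$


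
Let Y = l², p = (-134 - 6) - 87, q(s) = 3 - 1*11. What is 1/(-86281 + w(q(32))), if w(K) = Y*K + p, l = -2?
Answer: -1/86540 ≈ -1.1555e-5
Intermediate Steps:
q(s) = -8 (q(s) = 3 - 11 = -8)
p = -227 (p = -140 - 87 = -227)
Y = 4 (Y = (-2)² = 4)
w(K) = -227 + 4*K (w(K) = 4*K - 227 = -227 + 4*K)
1/(-86281 + w(q(32))) = 1/(-86281 + (-227 + 4*(-8))) = 1/(-86281 + (-227 - 32)) = 1/(-86281 - 259) = 1/(-86540) = -1/86540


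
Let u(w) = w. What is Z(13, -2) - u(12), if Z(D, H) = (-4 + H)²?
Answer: 24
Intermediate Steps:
Z(13, -2) - u(12) = (-4 - 2)² - 1*12 = (-6)² - 12 = 36 - 12 = 24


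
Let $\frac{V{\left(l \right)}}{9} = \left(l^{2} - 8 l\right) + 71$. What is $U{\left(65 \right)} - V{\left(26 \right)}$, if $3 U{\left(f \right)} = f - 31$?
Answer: $- \frac{14519}{3} \approx -4839.7$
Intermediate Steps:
$U{\left(f \right)} = - \frac{31}{3} + \frac{f}{3}$ ($U{\left(f \right)} = \frac{f - 31}{3} = \frac{-31 + f}{3} = - \frac{31}{3} + \frac{f}{3}$)
$V{\left(l \right)} = 639 - 72 l + 9 l^{2}$ ($V{\left(l \right)} = 9 \left(\left(l^{2} - 8 l\right) + 71\right) = 9 \left(71 + l^{2} - 8 l\right) = 639 - 72 l + 9 l^{2}$)
$U{\left(65 \right)} - V{\left(26 \right)} = \left(- \frac{31}{3} + \frac{1}{3} \cdot 65\right) - \left(639 - 1872 + 9 \cdot 26^{2}\right) = \left(- \frac{31}{3} + \frac{65}{3}\right) - \left(639 - 1872 + 9 \cdot 676\right) = \frac{34}{3} - \left(639 - 1872 + 6084\right) = \frac{34}{3} - 4851 = - \frac{14519}{3}$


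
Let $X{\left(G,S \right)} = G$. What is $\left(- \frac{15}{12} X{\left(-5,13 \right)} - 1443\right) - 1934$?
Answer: $- \frac{13483}{4} \approx -3370.8$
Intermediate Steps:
$\left(- \frac{15}{12} X{\left(-5,13 \right)} - 1443\right) - 1934 = \left(- \frac{15}{12} \left(-5\right) - 1443\right) - 1934 = \left(\left(-15\right) \frac{1}{12} \left(-5\right) - 1443\right) - 1934 = \left(\left(- \frac{5}{4}\right) \left(-5\right) - 1443\right) - 1934 = \left(\frac{25}{4} - 1443\right) - 1934 = - \frac{5747}{4} - 1934 = - \frac{13483}{4}$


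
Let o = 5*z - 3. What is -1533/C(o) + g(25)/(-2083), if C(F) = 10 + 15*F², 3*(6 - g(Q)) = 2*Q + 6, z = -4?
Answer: -1325401/7092615 ≈ -0.18687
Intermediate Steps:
g(Q) = 4 - 2*Q/3 (g(Q) = 6 - (2*Q + 6)/3 = 6 - (6 + 2*Q)/3 = 6 + (-2 - 2*Q/3) = 4 - 2*Q/3)
o = -23 (o = 5*(-4) - 3 = -20 - 3 = -23)
-1533/C(o) + g(25)/(-2083) = -1533/(10 + 15*(-23)²) + (4 - ⅔*25)/(-2083) = -1533/(10 + 15*529) + (4 - 50/3)*(-1/2083) = -1533/(10 + 7935) - 38/3*(-1/2083) = -1533/7945 + 38/6249 = -1533*1/7945 + 38/6249 = -219/1135 + 38/6249 = -1325401/7092615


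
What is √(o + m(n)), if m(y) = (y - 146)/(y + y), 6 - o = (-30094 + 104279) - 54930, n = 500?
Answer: I*√48121615/50 ≈ 138.74*I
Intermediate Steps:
o = -19249 (o = 6 - ((-30094 + 104279) - 54930) = 6 - (74185 - 54930) = 6 - 1*19255 = 6 - 19255 = -19249)
m(y) = (-146 + y)/(2*y) (m(y) = (-146 + y)/((2*y)) = (-146 + y)*(1/(2*y)) = (-146 + y)/(2*y))
√(o + m(n)) = √(-19249 + (½)*(-146 + 500)/500) = √(-19249 + (½)*(1/500)*354) = √(-19249 + 177/500) = √(-9624323/500) = I*√48121615/50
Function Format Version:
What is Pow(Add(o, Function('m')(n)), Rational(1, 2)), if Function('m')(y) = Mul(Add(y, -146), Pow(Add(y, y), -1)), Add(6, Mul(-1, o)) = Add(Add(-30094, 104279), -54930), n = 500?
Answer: Mul(Rational(1, 50), I, Pow(48121615, Rational(1, 2))) ≈ Mul(138.74, I)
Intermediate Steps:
o = -19249 (o = Add(6, Mul(-1, Add(Add(-30094, 104279), -54930))) = Add(6, Mul(-1, Add(74185, -54930))) = Add(6, Mul(-1, 19255)) = Add(6, -19255) = -19249)
Function('m')(y) = Mul(Rational(1, 2), Pow(y, -1), Add(-146, y)) (Function('m')(y) = Mul(Add(-146, y), Pow(Mul(2, y), -1)) = Mul(Add(-146, y), Mul(Rational(1, 2), Pow(y, -1))) = Mul(Rational(1, 2), Pow(y, -1), Add(-146, y)))
Pow(Add(o, Function('m')(n)), Rational(1, 2)) = Pow(Add(-19249, Mul(Rational(1, 2), Pow(500, -1), Add(-146, 500))), Rational(1, 2)) = Pow(Add(-19249, Mul(Rational(1, 2), Rational(1, 500), 354)), Rational(1, 2)) = Pow(Add(-19249, Rational(177, 500)), Rational(1, 2)) = Pow(Rational(-9624323, 500), Rational(1, 2)) = Mul(Rational(1, 50), I, Pow(48121615, Rational(1, 2)))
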